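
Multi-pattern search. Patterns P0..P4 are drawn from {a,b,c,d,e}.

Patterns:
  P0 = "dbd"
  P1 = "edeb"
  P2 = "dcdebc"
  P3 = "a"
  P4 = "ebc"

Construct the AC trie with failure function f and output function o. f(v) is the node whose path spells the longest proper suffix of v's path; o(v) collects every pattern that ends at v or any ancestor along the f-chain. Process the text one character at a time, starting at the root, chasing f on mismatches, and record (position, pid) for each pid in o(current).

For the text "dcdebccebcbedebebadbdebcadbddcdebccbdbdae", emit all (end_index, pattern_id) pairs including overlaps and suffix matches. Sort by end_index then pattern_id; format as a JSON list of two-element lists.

Build automaton:
Trie nodes:
  n0 'ε': a→13 d→1 e→4
  n1 'd': b→2 c→8
  n2 'db': d→3
  n3 'dbd': ·  [P0 ends]
  n4 'e': b→14 d→5
  n5 'ed': e→6
  n6 'ede': b→7
  n7 'edeb': ·  [P1 ends]
  n8 'dc': d→9
  n9 'dcd': e→10
  n10 'dcde': b→11
  n11 'dcdeb': c→12
  n12 'dcdebc': ·  [P2 ends]
  n13 'a': ·  [P3 ends]
  n14 'eb': c→15
  n15 'ebc': ·  [P4 ends]

BFS fail/out derivation:
  n1('d'): parent n0 fail=0; on 'd' 0 → fail=0;  out ∅∪∅=∅
  n4('e'): parent n0 fail=0; on 'e' 0 → fail=0;  out ∅∪∅=∅
  n13('a'): parent n0 fail=0; on 'a' 0 → fail=0;  out {3}∪∅={3}
  n2('db'): parent n1 fail=0; on 'b' 0 → fail=0;  out ∅∪∅=∅
  n5('ed'): parent n4 fail=0; on 'd' 0 → fail=1;  out ∅∪∅=∅
  n8('dc'): parent n1 fail=0; on 'c' 0 → fail=0;  out ∅∪∅=∅
  n14('eb'): parent n4 fail=0; on 'b' 0 → fail=0;  out ∅∪∅=∅
  n3('dbd'): parent n2 fail=0; on 'd' 0 → fail=1;  out {0}∪∅={0}
  n6('ede'): parent n5 fail=1; on 'e' 1→0 → fail=4;  out ∅∪∅=∅
  n9('dcd'): parent n8 fail=0; on 'd' 0 → fail=1;  out ∅∪∅=∅
  n15('ebc'): parent n14 fail=0; on 'c' 0 → fail=0;  out {4}∪∅={4}
  n7('edeb'): parent n6 fail=4; on 'b' 4 → fail=14;  out {1}∪∅={1}
  n10('dcde'): parent n9 fail=1; on 'e' 1→0 → fail=4;  out ∅∪∅=∅
  n11('dcdeb'): parent n10 fail=4; on 'b' 4 → fail=14;  out ∅∪∅=∅
  n12('dcdebc'): parent n11 fail=14; on 'c' 14 → fail=15;  out {2}∪{4}={2,4}

Text stream:
[0] read 'd'  n0⇒n1
[1] read 'c'  n1⇒n8
[2] read 'd'  n8⇒n9
[3] read 'e'  n9⇒n10
[4] read 'b'  n10⇒n11
[5] read 'c'  n11⇒n12  → match P2@[0:5],P4@[3:5]
[6] read 'c'  n12⇒n0 ·f
[7] read 'e'  n0⇒n4
[8] read 'b'  n4⇒n14
[9] read 'c'  n14⇒n15  → match P4@[7:9]
[10] read 'b'  n15⇒n0 ·f
[11] read 'e'  n0⇒n4
[12] read 'd'  n4⇒n5
[13] read 'e'  n5⇒n6
[14] read 'b'  n6⇒n7  → match P1@[11:14]
[15] read 'e'  n7⇒n4 ·f
[16] read 'b'  n4⇒n14
[17] read 'a'  n14⇒n13 ·f  → match P3@[17:17]
[18] read 'd'  n13⇒n1 ·f
[19] read 'b'  n1⇒n2
[20] read 'd'  n2⇒n3  → match P0@[18:20]
[21] read 'e'  n3⇒n4 ·f
[22] read 'b'  n4⇒n14
[23] read 'c'  n14⇒n15  → match P4@[21:23]
[24] read 'a'  n15⇒n13 ·f  → match P3@[24:24]
[25] read 'd'  n13⇒n1 ·f
[26] read 'b'  n1⇒n2
[27] read 'd'  n2⇒n3  → match P0@[25:27]
[28] read 'd'  n3⇒n1 ·f
[29] read 'c'  n1⇒n8
[30] read 'd'  n8⇒n9
[31] read 'e'  n9⇒n10
[32] read 'b'  n10⇒n11
[33] read 'c'  n11⇒n12  → match P2@[28:33],P4@[31:33]
[34] read 'c'  n12⇒n0 ·f
[35] read 'b'  n0⇒n0
[36] read 'd'  n0⇒n1
[37] read 'b'  n1⇒n2
[38] read 'd'  n2⇒n3  → match P0@[36:38]
[39] read 'a'  n3⇒n13 ·f  → match P3@[39:39]
[40] read 'e'  n13⇒n4 ·f

Result: [[5,2],[5,4],[9,4],[14,1],[17,3],[20,0],[23,4],[24,3],[27,0],[33,2],[33,4],[38,0],[39,3]]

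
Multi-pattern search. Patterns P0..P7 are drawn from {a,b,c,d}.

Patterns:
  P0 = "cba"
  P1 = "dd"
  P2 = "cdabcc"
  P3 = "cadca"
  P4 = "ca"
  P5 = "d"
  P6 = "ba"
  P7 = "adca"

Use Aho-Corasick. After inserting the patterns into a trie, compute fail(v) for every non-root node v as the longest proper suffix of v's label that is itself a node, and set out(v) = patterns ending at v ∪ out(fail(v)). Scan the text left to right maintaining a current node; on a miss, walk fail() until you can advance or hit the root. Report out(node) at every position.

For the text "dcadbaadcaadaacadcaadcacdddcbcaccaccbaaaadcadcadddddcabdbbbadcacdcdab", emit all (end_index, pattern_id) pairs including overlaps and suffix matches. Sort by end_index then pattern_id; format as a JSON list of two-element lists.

Build automaton:
Trie (insert patterns):
  n0 'ε': a→17 b→15 c→1 d→4
  n1 'c': a→11 b→2 d→6
  n2 'cb': a→3
  n3 'cba': ·  [P0 ends]
  n4 'd': d→5  [P5 ends]
  n5 'dd': ·  [P1 ends]
  n6 'cd': a→7
  n7 'cda': b→8
  n8 'cdab': c→9
  n9 'cdabc': c→10
  n10 'cdabcc': ·  [P2 ends]
  n11 'ca': d→12  [P4 ends]
  n12 'cad': c→13
  n13 'cadc': a→14
  n14 'cadca': ·  [P3 ends]
  n15 'b': a→16
  n16 'ba': ·  [P6 ends]
  n17 'a': d→18
  n18 'ad': c→19
  n19 'adc': a→20
  n20 'adca': ·  [P7 ends]

BFS fail/out derivation:
  fail(1) 'c': from fail(0)=0 chase 'c': 0 ⇒ 0;  out=∅∪out(0)=∅
  fail(4) 'd': from fail(0)=0 chase 'd': 0 ⇒ 0;  out={5}∪out(0)={5}
  fail(15) 'b': from fail(0)=0 chase 'b': 0 ⇒ 0;  out=∅∪out(0)=∅
  fail(17) 'a': from fail(0)=0 chase 'a': 0 ⇒ 0;  out=∅∪out(0)=∅
  fail(2) 'cb': from fail(1)=0 chase 'b': 0 ⇒ 15;  out=∅∪out(15)=∅
  fail(5) 'dd': from fail(4)=0 chase 'd': 0 ⇒ 4;  out={1}∪out(4)={1,5}
  fail(6) 'cd': from fail(1)=0 chase 'd': 0 ⇒ 4;  out=∅∪out(4)={5}
  fail(11) 'ca': from fail(1)=0 chase 'a': 0 ⇒ 17;  out={4}∪out(17)={4}
  fail(16) 'ba': from fail(15)=0 chase 'a': 0 ⇒ 17;  out={6}∪out(17)={6}
  fail(18) 'ad': from fail(17)=0 chase 'd': 0 ⇒ 4;  out=∅∪out(4)={5}
  fail(3) 'cba': from fail(2)=15 chase 'a': 15 ⇒ 16;  out={0}∪out(16)={0,6}
  fail(7) 'cda': from fail(6)=4 chase 'a': 4→0 ⇒ 17;  out=∅∪out(17)=∅
  fail(12) 'cad': from fail(11)=17 chase 'd': 17 ⇒ 18;  out=∅∪out(18)={5}
  fail(19) 'adc': from fail(18)=4 chase 'c': 4→0 ⇒ 1;  out=∅∪out(1)=∅
  fail(8) 'cdab': from fail(7)=17 chase 'b': 17→0 ⇒ 15;  out=∅∪out(15)=∅
  fail(13) 'cadc': from fail(12)=18 chase 'c': 18 ⇒ 19;  out=∅∪out(19)=∅
  fail(20) 'adca': from fail(19)=1 chase 'a': 1 ⇒ 11;  out={7}∪out(11)={4,7}
  fail(9) 'cdabc': from fail(8)=15 chase 'c': 15→0 ⇒ 1;  out=∅∪out(1)=∅
  fail(14) 'cadca': from fail(13)=19 chase 'a': 19 ⇒ 20;  out={3}∪out(20)={3,4,7}
  fail(10) 'cdabcc': from fail(9)=1 chase 'c': 1→0 ⇒ 1;  out={2}∪out(1)={2}

Run:
[0] read 'd'  n0⇒n4  → match P5@[0:0]
[1] read 'c'  n4⇒n1 ·f
[2] read 'a'  n1⇒n11  → match P4@[1:2]
[3] read 'd'  n11⇒n12  → match P5@[3:3]
[4] read 'b'  n12⇒n15 ·f
[5] read 'a'  n15⇒n16  → match P6@[4:5]
[6] read 'a'  n16⇒n17 ·f
[7] read 'd'  n17⇒n18  → match P5@[7:7]
[8] read 'c'  n18⇒n19
[9] read 'a'  n19⇒n20  → match P4@[8:9],P7@[6:9]
[10] read 'a'  n20⇒n17 ·f
[11] read 'd'  n17⇒n18  → match P5@[11:11]
[12] read 'a'  n18⇒n17 ·f
[13] read 'a'  n17⇒n17 ·f
[14] read 'c'  n17⇒n1 ·f
[15] read 'a'  n1⇒n11  → match P4@[14:15]
[16] read 'd'  n11⇒n12  → match P5@[16:16]
[17] read 'c'  n12⇒n13
[18] read 'a'  n13⇒n14  → match P3@[14:18],P4@[17:18],P7@[15:18]
[19] read 'a'  n14⇒n17 ·f
[20] read 'd'  n17⇒n18  → match P5@[20:20]
[21] read 'c'  n18⇒n19
[22] read 'a'  n19⇒n20  → match P4@[21:22],P7@[19:22]
[23] read 'c'  n20⇒n1 ·f
[24] read 'd'  n1⇒n6  → match P5@[24:24]
[25] read 'd'  n6⇒n5 ·f  → match P1@[24:25],P5@[25:25]
[26] read 'd'  n5⇒n5 ·f  → match P1@[25:26],P5@[26:26]
[27] read 'c'  n5⇒n1 ·f
[28] read 'b'  n1⇒n2
[29] read 'c'  n2⇒n1 ·f
[30] read 'a'  n1⇒n11  → match P4@[29:30]
[31] read 'c'  n11⇒n1 ·f
[32] read 'c'  n1⇒n1 ·f
[33] read 'a'  n1⇒n11  → match P4@[32:33]
[34] read 'c'  n11⇒n1 ·f
[35] read 'c'  n1⇒n1 ·f
[36] read 'b'  n1⇒n2
[37] read 'a'  n2⇒n3  → match P0@[35:37],P6@[36:37]
[38] read 'a'  n3⇒n17 ·f
[39] read 'a'  n17⇒n17 ·f
[40] read 'a'  n17⇒n17 ·f
[41] read 'd'  n17⇒n18  → match P5@[41:41]
[42] read 'c'  n18⇒n19
[43] read 'a'  n19⇒n20  → match P4@[42:43],P7@[40:43]
[44] read 'd'  n20⇒n12 ·f  → match P5@[44:44]
[45] read 'c'  n12⇒n13
[46] read 'a'  n13⇒n14  → match P3@[42:46],P4@[45:46],P7@[43:46]
[47] read 'd'  n14⇒n12 ·f  → match P5@[47:47]
[48] read 'd'  n12⇒n5 ·f  → match P1@[47:48],P5@[48:48]
[49] read 'd'  n5⇒n5 ·f  → match P1@[48:49],P5@[49:49]
[50] read 'd'  n5⇒n5 ·f  → match P1@[49:50],P5@[50:50]
[51] read 'd'  n5⇒n5 ·f  → match P1@[50:51],P5@[51:51]
[52] read 'c'  n5⇒n1 ·f
[53] read 'a'  n1⇒n11  → match P4@[52:53]
[54] read 'b'  n11⇒n15 ·f
[55] read 'd'  n15⇒n4 ·f  → match P5@[55:55]
[56] read 'b'  n4⇒n15 ·f
[57] read 'b'  n15⇒n15 ·f
[58] read 'b'  n15⇒n15 ·f
[59] read 'a'  n15⇒n16  → match P6@[58:59]
[60] read 'd'  n16⇒n18 ·f  → match P5@[60:60]
[61] read 'c'  n18⇒n19
[62] read 'a'  n19⇒n20  → match P4@[61:62],P7@[59:62]
[63] read 'c'  n20⇒n1 ·f
[64] read 'd'  n1⇒n6  → match P5@[64:64]
[65] read 'c'  n6⇒n1 ·f
[66] read 'd'  n1⇒n6  → match P5@[66:66]
[67] read 'a'  n6⇒n7
[68] read 'b'  n7⇒n8

Result: [[0,5],[2,4],[3,5],[5,6],[7,5],[9,4],[9,7],[11,5],[15,4],[16,5],[18,3],[18,4],[18,7],[20,5],[22,4],[22,7],[24,5],[25,1],[25,5],[26,1],[26,5],[30,4],[33,4],[37,0],[37,6],[41,5],[43,4],[43,7],[44,5],[46,3],[46,4],[46,7],[47,5],[48,1],[48,5],[49,1],[49,5],[50,1],[50,5],[51,1],[51,5],[53,4],[55,5],[59,6],[60,5],[62,4],[62,7],[64,5],[66,5]]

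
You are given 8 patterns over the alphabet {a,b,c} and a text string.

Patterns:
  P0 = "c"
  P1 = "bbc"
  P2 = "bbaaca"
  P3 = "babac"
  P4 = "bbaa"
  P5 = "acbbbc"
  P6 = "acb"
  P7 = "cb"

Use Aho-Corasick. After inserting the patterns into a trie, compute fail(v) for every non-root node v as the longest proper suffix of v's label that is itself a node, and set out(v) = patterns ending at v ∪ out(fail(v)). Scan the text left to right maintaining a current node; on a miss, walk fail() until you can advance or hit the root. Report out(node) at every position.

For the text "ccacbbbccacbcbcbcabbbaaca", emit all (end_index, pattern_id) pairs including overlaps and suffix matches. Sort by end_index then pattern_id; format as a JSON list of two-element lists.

Construct AC machine:
Trie (insert patterns):
  0='ε' goto a→13 b→2 c→1
  1='c' goto b→19  [P0 ends]
  2='b' goto a→9 b→3
  3='bb' goto a→5 c→4
  4='bbc' goto ·  [P1 ends]
  5='bba' goto a→6
  6='bbaa' goto c→7  [P4 ends]
  7='bbaac' goto a→8
  8='bbaaca' goto ·  [P2 ends]
  9='ba' goto b→10
  10='bab' goto a→11
  11='baba' goto c→12
  12='babac' goto ·  [P3 ends]
  13='a' goto c→14
  14='ac' goto b→15
  15='acb' goto b→16  [P6 ends]
  16='acbb' goto b→17
  17='acbbb' goto c→18
  18='acbbbc' goto ·  [P5 ends]
  19='cb' goto ·  [P7 ends]

Failure links (BFS by depth):
  fail(1) 'c': from fail(0)=0 chase 'c': 0 ⇒ 0;  out={0}∪out(0)={0}
  fail(2) 'b': from fail(0)=0 chase 'b': 0 ⇒ 0;  out=∅∪out(0)=∅
  fail(13) 'a': from fail(0)=0 chase 'a': 0 ⇒ 0;  out=∅∪out(0)=∅
  fail(3) 'bb': from fail(2)=0 chase 'b': 0 ⇒ 2;  out=∅∪out(2)=∅
  fail(9) 'ba': from fail(2)=0 chase 'a': 0 ⇒ 13;  out=∅∪out(13)=∅
  fail(14) 'ac': from fail(13)=0 chase 'c': 0 ⇒ 1;  out=∅∪out(1)={0}
  fail(19) 'cb': from fail(1)=0 chase 'b': 0 ⇒ 2;  out={7}∪out(2)={7}
  fail(4) 'bbc': from fail(3)=2 chase 'c': 2→0 ⇒ 1;  out={1}∪out(1)={0,1}
  fail(5) 'bba': from fail(3)=2 chase 'a': 2 ⇒ 9;  out=∅∪out(9)=∅
  fail(10) 'bab': from fail(9)=13 chase 'b': 13→0 ⇒ 2;  out=∅∪out(2)=∅
  fail(15) 'acb': from fail(14)=1 chase 'b': 1 ⇒ 19;  out={6}∪out(19)={6,7}
  fail(6) 'bbaa': from fail(5)=9 chase 'a': 9→13→0 ⇒ 13;  out={4}∪out(13)={4}
  fail(11) 'baba': from fail(10)=2 chase 'a': 2 ⇒ 9;  out=∅∪out(9)=∅
  fail(16) 'acbb': from fail(15)=19 chase 'b': 19→2 ⇒ 3;  out=∅∪out(3)=∅
  fail(7) 'bbaac': from fail(6)=13 chase 'c': 13 ⇒ 14;  out=∅∪out(14)={0}
  fail(12) 'babac': from fail(11)=9 chase 'c': 9→13 ⇒ 14;  out={3}∪out(14)={0,3}
  fail(17) 'acbbb': from fail(16)=3 chase 'b': 3→2 ⇒ 3;  out=∅∪out(3)=∅
  fail(8) 'bbaaca': from fail(7)=14 chase 'a': 14→1→0 ⇒ 13;  out={2}∪out(13)={2}
  fail(18) 'acbbbc': from fail(17)=3 chase 'c': 3 ⇒ 4;  out={5}∪out(4)={0,1,5}

Text stream:
[0] read 'c'  n0⇒n1  ** P0@[0:0]
[1] read 'c'  n1⇒n1 (fail-walked)  ** P0@[1:1]
[2] read 'a'  n1⇒n13 (fail-walked)
[3] read 'c'  n13⇒n14  ** P0@[3:3]
[4] read 'b'  n14⇒n15  ** P6@[2:4],P7@[3:4]
[5] read 'b'  n15⇒n16
[6] read 'b'  n16⇒n17
[7] read 'c'  n17⇒n18  ** P0@[7:7],P1@[5:7],P5@[2:7]
[8] read 'c'  n18⇒n1 (fail-walked)  ** P0@[8:8]
[9] read 'a'  n1⇒n13 (fail-walked)
[10] read 'c'  n13⇒n14  ** P0@[10:10]
[11] read 'b'  n14⇒n15  ** P6@[9:11],P7@[10:11]
[12] read 'c'  n15⇒n1 (fail-walked)  ** P0@[12:12]
[13] read 'b'  n1⇒n19  ** P7@[12:13]
[14] read 'c'  n19⇒n1 (fail-walked)  ** P0@[14:14]
[15] read 'b'  n1⇒n19  ** P7@[14:15]
[16] read 'c'  n19⇒n1 (fail-walked)  ** P0@[16:16]
[17] read 'a'  n1⇒n13 (fail-walked)
[18] read 'b'  n13⇒n2 (fail-walked)
[19] read 'b'  n2⇒n3
[20] read 'b'  n3⇒n3 (fail-walked)
[21] read 'a'  n3⇒n5
[22] read 'a'  n5⇒n6  ** P4@[19:22]
[23] read 'c'  n6⇒n7  ** P0@[23:23]
[24] read 'a'  n7⇒n8  ** P2@[19:24]

Result: [[0,0],[1,0],[3,0],[4,6],[4,7],[7,0],[7,1],[7,5],[8,0],[10,0],[11,6],[11,7],[12,0],[13,7],[14,0],[15,7],[16,0],[22,4],[23,0],[24,2]]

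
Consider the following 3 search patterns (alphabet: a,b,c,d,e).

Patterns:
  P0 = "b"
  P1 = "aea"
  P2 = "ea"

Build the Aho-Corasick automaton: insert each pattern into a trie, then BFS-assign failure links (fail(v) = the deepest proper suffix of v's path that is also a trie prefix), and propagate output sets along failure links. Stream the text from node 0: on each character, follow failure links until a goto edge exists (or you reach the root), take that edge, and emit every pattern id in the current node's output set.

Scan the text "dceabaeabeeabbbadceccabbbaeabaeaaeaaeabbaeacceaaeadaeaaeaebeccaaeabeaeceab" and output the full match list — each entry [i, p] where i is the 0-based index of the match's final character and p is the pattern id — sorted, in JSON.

Build automaton:
Trie nodes:
  n0 'ε': a→2 b→1 e→5
  n1 'b': ·  ←P0
  n2 'a': e→3
  n3 'ae': a→4
  n4 'aea': ·  ←P1
  n5 'e': a→6
  n6 'ea': ·  ←P2

Failure links (BFS by depth):
  fail(1) 'b': from fail(0)=0 chase 'b': 0 ⇒ 0;  out={0}∪out(0)={0}
  fail(2) 'a': from fail(0)=0 chase 'a': 0 ⇒ 0;  out=∅∪out(0)=∅
  fail(5) 'e': from fail(0)=0 chase 'e': 0 ⇒ 0;  out=∅∪out(0)=∅
  fail(3) 'ae': from fail(2)=0 chase 'e': 0 ⇒ 5;  out=∅∪out(5)=∅
  fail(6) 'ea': from fail(5)=0 chase 'a': 0 ⇒ 2;  out={2}∪out(2)={2}
  fail(4) 'aea': from fail(3)=5 chase 'a': 5 ⇒ 6;  out={1}∪out(6)={1,2}

Text stream:
i=0 'd': node 0→0
i=1 'c': node 0→0
i=2 'e': node 0→5
i=3 'a': node 5→6  emit P2@[2:3]
i=4 'b': node 6→1 (via fail)  emit P0@[4:4]
i=5 'a': node 1→2 (via fail)
i=6 'e': node 2→3
i=7 'a': node 3→4  emit P1@[5:7],P2@[6:7]
i=8 'b': node 4→1 (via fail)  emit P0@[8:8]
i=9 'e': node 1→5 (via fail)
i=10 'e': node 5→5 (via fail)
i=11 'a': node 5→6  emit P2@[10:11]
i=12 'b': node 6→1 (via fail)  emit P0@[12:12]
i=13 'b': node 1→1 (via fail)  emit P0@[13:13]
i=14 'b': node 1→1 (via fail)  emit P0@[14:14]
i=15 'a': node 1→2 (via fail)
i=16 'd': node 2→0 (via fail)
i=17 'c': node 0→0
i=18 'e': node 0→5
i=19 'c': node 5→0 (via fail)
i=20 'c': node 0→0
i=21 'a': node 0→2
i=22 'b': node 2→1 (via fail)  emit P0@[22:22]
i=23 'b': node 1→1 (via fail)  emit P0@[23:23]
i=24 'b': node 1→1 (via fail)  emit P0@[24:24]
i=25 'a': node 1→2 (via fail)
i=26 'e': node 2→3
i=27 'a': node 3→4  emit P1@[25:27],P2@[26:27]
i=28 'b': node 4→1 (via fail)  emit P0@[28:28]
i=29 'a': node 1→2 (via fail)
i=30 'e': node 2→3
i=31 'a': node 3→4  emit P1@[29:31],P2@[30:31]
i=32 'a': node 4→2 (via fail)
i=33 'e': node 2→3
i=34 'a': node 3→4  emit P1@[32:34],P2@[33:34]
i=35 'a': node 4→2 (via fail)
i=36 'e': node 2→3
i=37 'a': node 3→4  emit P1@[35:37],P2@[36:37]
i=38 'b': node 4→1 (via fail)  emit P0@[38:38]
i=39 'b': node 1→1 (via fail)  emit P0@[39:39]
i=40 'a': node 1→2 (via fail)
i=41 'e': node 2→3
i=42 'a': node 3→4  emit P1@[40:42],P2@[41:42]
i=43 'c': node 4→0 (via fail)
i=44 'c': node 0→0
i=45 'e': node 0→5
i=46 'a': node 5→6  emit P2@[45:46]
i=47 'a': node 6→2 (via fail)
i=48 'e': node 2→3
i=49 'a': node 3→4  emit P1@[47:49],P2@[48:49]
i=50 'd': node 4→0 (via fail)
i=51 'a': node 0→2
i=52 'e': node 2→3
i=53 'a': node 3→4  emit P1@[51:53],P2@[52:53]
i=54 'a': node 4→2 (via fail)
i=55 'e': node 2→3
i=56 'a': node 3→4  emit P1@[54:56],P2@[55:56]
i=57 'e': node 4→3 (via fail)
i=58 'b': node 3→1 (via fail)  emit P0@[58:58]
i=59 'e': node 1→5 (via fail)
i=60 'c': node 5→0 (via fail)
i=61 'c': node 0→0
i=62 'a': node 0→2
i=63 'a': node 2→2 (via fail)
i=64 'e': node 2→3
i=65 'a': node 3→4  emit P1@[63:65],P2@[64:65]
i=66 'b': node 4→1 (via fail)  emit P0@[66:66]
i=67 'e': node 1→5 (via fail)
i=68 'a': node 5→6  emit P2@[67:68]
i=69 'e': node 6→3 (via fail)
i=70 'c': node 3→0 (via fail)
i=71 'e': node 0→5
i=72 'a': node 5→6  emit P2@[71:72]
i=73 'b': node 6→1 (via fail)  emit P0@[73:73]

All matches (sorted): [[3,2],[4,0],[7,1],[7,2],[8,0],[11,2],[12,0],[13,0],[14,0],[22,0],[23,0],[24,0],[27,1],[27,2],[28,0],[31,1],[31,2],[34,1],[34,2],[37,1],[37,2],[38,0],[39,0],[42,1],[42,2],[46,2],[49,1],[49,2],[53,1],[53,2],[56,1],[56,2],[58,0],[65,1],[65,2],[66,0],[68,2],[72,2],[73,0]]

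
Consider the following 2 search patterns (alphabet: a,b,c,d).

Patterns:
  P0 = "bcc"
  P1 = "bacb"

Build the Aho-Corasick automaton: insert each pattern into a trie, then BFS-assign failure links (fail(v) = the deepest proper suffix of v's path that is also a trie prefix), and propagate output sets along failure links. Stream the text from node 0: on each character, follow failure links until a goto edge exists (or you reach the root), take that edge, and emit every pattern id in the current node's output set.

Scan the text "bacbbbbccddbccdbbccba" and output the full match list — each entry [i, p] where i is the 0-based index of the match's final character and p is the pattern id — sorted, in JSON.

Construct AC machine:
Trie (insert patterns):
  n0 'ε': b→1
  n1 'b': a→4 c→2
  n2 'bc': c→3
  n3 'bcc': ·  ←P0
  n4 'ba': c→5
  n5 'bac': b→6
  n6 'bacb': ·  ←P1

BFS fail/out derivation:
  fail(1) 'b': from fail(0)=0 chase 'b': 0 ⇒ 0;  out=∅∪out(0)=∅
  fail(2) 'bc': from fail(1)=0 chase 'c': 0 ⇒ 0;  out=∅∪out(0)=∅
  fail(4) 'ba': from fail(1)=0 chase 'a': 0 ⇒ 0;  out=∅∪out(0)=∅
  fail(3) 'bcc': from fail(2)=0 chase 'c': 0 ⇒ 0;  out={0}∪out(0)={0}
  fail(5) 'bac': from fail(4)=0 chase 'c': 0 ⇒ 0;  out=∅∪out(0)=∅
  fail(6) 'bacb': from fail(5)=0 chase 'b': 0 ⇒ 1;  out={1}∪out(1)={1}

Text stream:
pos 0 'b': at 1
pos 1 'a': at 4
pos 2 'c': at 5
pos 3 'b': at 6  emit P1@[0:3]
pos 4 'b': at 1 ·f
pos 5 'b': at 1 ·f
pos 6 'b': at 1 ·f
pos 7 'c': at 2
pos 8 'c': at 3  emit P0@[6:8]
pos 9 'd': at 0 ·f
pos 10 'd': at 0
pos 11 'b': at 1
pos 12 'c': at 2
pos 13 'c': at 3  emit P0@[11:13]
pos 14 'd': at 0 ·f
pos 15 'b': at 1
pos 16 'b': at 1 ·f
pos 17 'c': at 2
pos 18 'c': at 3  emit P0@[16:18]
pos 19 'b': at 1 ·f
pos 20 'a': at 4

Matches: [[3,1],[8,0],[13,0],[18,0]]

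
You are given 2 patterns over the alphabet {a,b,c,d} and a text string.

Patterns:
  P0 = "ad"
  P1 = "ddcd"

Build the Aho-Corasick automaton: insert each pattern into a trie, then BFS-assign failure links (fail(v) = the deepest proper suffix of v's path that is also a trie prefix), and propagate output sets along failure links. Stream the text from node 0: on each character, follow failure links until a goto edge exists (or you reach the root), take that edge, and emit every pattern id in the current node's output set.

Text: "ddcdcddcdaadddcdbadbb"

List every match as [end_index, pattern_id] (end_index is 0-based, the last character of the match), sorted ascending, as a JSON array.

Construct AC machine:
Trie nodes:
  0='ε' goto a→1 d→3
  1='a' goto d→2
  2='ad' goto ·  ←P0
  3='d' goto d→4
  4='dd' goto c→5
  5='ddc' goto d→6
  6='ddcd' goto ·  ←P1

Failure links (BFS by depth):
  n1('a'): parent n0 fail=0; on 'a' 0 → fail=0;  out ∅∪∅=∅
  n3('d'): parent n0 fail=0; on 'd' 0 → fail=0;  out ∅∪∅=∅
  n2('ad'): parent n1 fail=0; on 'd' 0 → fail=3;  out {0}∪∅={0}
  n4('dd'): parent n3 fail=0; on 'd' 0 → fail=3;  out ∅∪∅=∅
  n5('ddc'): parent n4 fail=3; on 'c' 3→0 → fail=0;  out ∅∪∅=∅
  n6('ddcd'): parent n5 fail=0; on 'd' 0 → fail=3;  out {1}∪∅={1}

Text stream:
i=0 'd': node 0→3
i=1 'd': node 3→4
i=2 'c': node 4→5
i=3 'd': node 5→6  ** P1@[0:3]
i=4 'c': node 6→0 ·f
i=5 'd': node 0→3
i=6 'd': node 3→4
i=7 'c': node 4→5
i=8 'd': node 5→6  ** P1@[5:8]
i=9 'a': node 6→1 ·f
i=10 'a': node 1→1 ·f
i=11 'd': node 1→2  ** P0@[10:11]
i=12 'd': node 2→4 ·f
i=13 'd': node 4→4 ·f
i=14 'c': node 4→5
i=15 'd': node 5→6  ** P1@[12:15]
i=16 'b': node 6→0 ·f
i=17 'a': node 0→1
i=18 'd': node 1→2  ** P0@[17:18]
i=19 'b': node 2→0 ·f
i=20 'b': node 0→0

Result: [[3,1],[8,1],[11,0],[15,1],[18,0]]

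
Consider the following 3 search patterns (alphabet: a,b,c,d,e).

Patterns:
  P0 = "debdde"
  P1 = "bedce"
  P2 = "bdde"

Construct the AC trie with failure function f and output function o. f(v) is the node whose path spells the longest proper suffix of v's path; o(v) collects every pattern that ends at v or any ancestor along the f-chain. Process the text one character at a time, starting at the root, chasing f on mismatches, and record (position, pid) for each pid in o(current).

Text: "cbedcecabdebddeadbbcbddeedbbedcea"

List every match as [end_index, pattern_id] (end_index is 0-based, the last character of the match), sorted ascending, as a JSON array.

Build:
Trie nodes:
  0='ε' goto b→7 d→1
  1='d' goto e→2
  2='de' goto b→3
  3='deb' goto d→4
  4='debd' goto d→5
  5='debdd' goto e→6
  6='debdde' goto ·  ←P0
  7='b' goto d→12 e→8
  8='be' goto d→9
  9='bed' goto c→10
  10='bedc' goto e→11
  11='bedce' goto ·  ←P1
  12='bd' goto d→13
  13='bdd' goto e→14
  14='bdde' goto ·  ←P2

BFS fail/out derivation:
  n1('d'): parent n0 fail=0; on 'd' 0 → fail=0;  out ∅∪∅=∅
  n7('b'): parent n0 fail=0; on 'b' 0 → fail=0;  out ∅∪∅=∅
  n2('de'): parent n1 fail=0; on 'e' 0 → fail=0;  out ∅∪∅=∅
  n8('be'): parent n7 fail=0; on 'e' 0 → fail=0;  out ∅∪∅=∅
  n12('bd'): parent n7 fail=0; on 'd' 0 → fail=1;  out ∅∪∅=∅
  n3('deb'): parent n2 fail=0; on 'b' 0 → fail=7;  out ∅∪∅=∅
  n9('bed'): parent n8 fail=0; on 'd' 0 → fail=1;  out ∅∪∅=∅
  n13('bdd'): parent n12 fail=1; on 'd' 1→0 → fail=1;  out ∅∪∅=∅
  n4('debd'): parent n3 fail=7; on 'd' 7 → fail=12;  out ∅∪∅=∅
  n10('bedc'): parent n9 fail=1; on 'c' 1→0 → fail=0;  out ∅∪∅=∅
  n14('bdde'): parent n13 fail=1; on 'e' 1 → fail=2;  out {2}∪∅={2}
  n5('debdd'): parent n4 fail=12; on 'd' 12 → fail=13;  out ∅∪∅=∅
  n11('bedce'): parent n10 fail=0; on 'e' 0 → fail=0;  out {1}∪∅={1}
  n6('debdde'): parent n5 fail=13; on 'e' 13 → fail=14;  out {0}∪{2}={0,2}

Text stream:
[0] read 'c'  n0⇒n0
[1] read 'b'  n0⇒n7
[2] read 'e'  n7⇒n8
[3] read 'd'  n8⇒n9
[4] read 'c'  n9⇒n10
[5] read 'e'  n10⇒n11  emit P1@[1:5]
[6] read 'c'  n11⇒n0 ·f
[7] read 'a'  n0⇒n0
[8] read 'b'  n0⇒n7
[9] read 'd'  n7⇒n12
[10] read 'e'  n12⇒n2 ·f
[11] read 'b'  n2⇒n3
[12] read 'd'  n3⇒n4
[13] read 'd'  n4⇒n5
[14] read 'e'  n5⇒n6  emit P0@[9:14],P2@[11:14]
[15] read 'a'  n6⇒n0 ·f
[16] read 'd'  n0⇒n1
[17] read 'b'  n1⇒n7 ·f
[18] read 'b'  n7⇒n7 ·f
[19] read 'c'  n7⇒n0 ·f
[20] read 'b'  n0⇒n7
[21] read 'd'  n7⇒n12
[22] read 'd'  n12⇒n13
[23] read 'e'  n13⇒n14  emit P2@[20:23]
[24] read 'e'  n14⇒n0 ·f
[25] read 'd'  n0⇒n1
[26] read 'b'  n1⇒n7 ·f
[27] read 'b'  n7⇒n7 ·f
[28] read 'e'  n7⇒n8
[29] read 'd'  n8⇒n9
[30] read 'c'  n9⇒n10
[31] read 'e'  n10⇒n11  emit P1@[27:31]
[32] read 'a'  n11⇒n0 ·f

Matches: [[5,1],[14,0],[14,2],[23,2],[31,1]]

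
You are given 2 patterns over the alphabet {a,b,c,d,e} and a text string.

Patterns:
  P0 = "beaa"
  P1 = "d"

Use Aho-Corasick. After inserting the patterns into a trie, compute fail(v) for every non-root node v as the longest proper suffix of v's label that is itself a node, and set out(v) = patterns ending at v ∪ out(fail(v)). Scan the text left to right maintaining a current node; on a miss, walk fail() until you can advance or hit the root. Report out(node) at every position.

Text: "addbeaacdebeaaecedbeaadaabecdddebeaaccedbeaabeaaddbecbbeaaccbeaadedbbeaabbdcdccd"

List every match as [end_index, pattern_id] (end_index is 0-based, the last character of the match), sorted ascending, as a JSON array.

Build automaton:
Trie (insert patterns):
  0='ε' goto b→1 d→5
  1='b' goto e→2
  2='be' goto a→3
  3='bea' goto a→4
  4='beaa' goto ·  ←P0
  5='d' goto ·  ←P1

Failure links (BFS by depth):
  fail(1) 'b': from fail(0)=0 chase 'b': 0 ⇒ 0;  out=∅∪out(0)=∅
  fail(5) 'd': from fail(0)=0 chase 'd': 0 ⇒ 0;  out={1}∪out(0)={1}
  fail(2) 'be': from fail(1)=0 chase 'e': 0 ⇒ 0;  out=∅∪out(0)=∅
  fail(3) 'bea': from fail(2)=0 chase 'a': 0 ⇒ 0;  out=∅∪out(0)=∅
  fail(4) 'beaa': from fail(3)=0 chase 'a': 0 ⇒ 0;  out={0}∪out(0)={0}

Text stream:
[0] read 'a'  n0⇒n0
[1] read 'd'  n0⇒n5  → match P1@[1:1]
[2] read 'd'  n5⇒n5 (via fail)  → match P1@[2:2]
[3] read 'b'  n5⇒n1 (via fail)
[4] read 'e'  n1⇒n2
[5] read 'a'  n2⇒n3
[6] read 'a'  n3⇒n4  → match P0@[3:6]
[7] read 'c'  n4⇒n0 (via fail)
[8] read 'd'  n0⇒n5  → match P1@[8:8]
[9] read 'e'  n5⇒n0 (via fail)
[10] read 'b'  n0⇒n1
[11] read 'e'  n1⇒n2
[12] read 'a'  n2⇒n3
[13] read 'a'  n3⇒n4  → match P0@[10:13]
[14] read 'e'  n4⇒n0 (via fail)
[15] read 'c'  n0⇒n0
[16] read 'e'  n0⇒n0
[17] read 'd'  n0⇒n5  → match P1@[17:17]
[18] read 'b'  n5⇒n1 (via fail)
[19] read 'e'  n1⇒n2
[20] read 'a'  n2⇒n3
[21] read 'a'  n3⇒n4  → match P0@[18:21]
[22] read 'd'  n4⇒n5 (via fail)  → match P1@[22:22]
[23] read 'a'  n5⇒n0 (via fail)
[24] read 'a'  n0⇒n0
[25] read 'b'  n0⇒n1
[26] read 'e'  n1⇒n2
[27] read 'c'  n2⇒n0 (via fail)
[28] read 'd'  n0⇒n5  → match P1@[28:28]
[29] read 'd'  n5⇒n5 (via fail)  → match P1@[29:29]
[30] read 'd'  n5⇒n5 (via fail)  → match P1@[30:30]
[31] read 'e'  n5⇒n0 (via fail)
[32] read 'b'  n0⇒n1
[33] read 'e'  n1⇒n2
[34] read 'a'  n2⇒n3
[35] read 'a'  n3⇒n4  → match P0@[32:35]
[36] read 'c'  n4⇒n0 (via fail)
[37] read 'c'  n0⇒n0
[38] read 'e'  n0⇒n0
[39] read 'd'  n0⇒n5  → match P1@[39:39]
[40] read 'b'  n5⇒n1 (via fail)
[41] read 'e'  n1⇒n2
[42] read 'a'  n2⇒n3
[43] read 'a'  n3⇒n4  → match P0@[40:43]
[44] read 'b'  n4⇒n1 (via fail)
[45] read 'e'  n1⇒n2
[46] read 'a'  n2⇒n3
[47] read 'a'  n3⇒n4  → match P0@[44:47]
[48] read 'd'  n4⇒n5 (via fail)  → match P1@[48:48]
[49] read 'd'  n5⇒n5 (via fail)  → match P1@[49:49]
[50] read 'b'  n5⇒n1 (via fail)
[51] read 'e'  n1⇒n2
[52] read 'c'  n2⇒n0 (via fail)
[53] read 'b'  n0⇒n1
[54] read 'b'  n1⇒n1 (via fail)
[55] read 'e'  n1⇒n2
[56] read 'a'  n2⇒n3
[57] read 'a'  n3⇒n4  → match P0@[54:57]
[58] read 'c'  n4⇒n0 (via fail)
[59] read 'c'  n0⇒n0
[60] read 'b'  n0⇒n1
[61] read 'e'  n1⇒n2
[62] read 'a'  n2⇒n3
[63] read 'a'  n3⇒n4  → match P0@[60:63]
[64] read 'd'  n4⇒n5 (via fail)  → match P1@[64:64]
[65] read 'e'  n5⇒n0 (via fail)
[66] read 'd'  n0⇒n5  → match P1@[66:66]
[67] read 'b'  n5⇒n1 (via fail)
[68] read 'b'  n1⇒n1 (via fail)
[69] read 'e'  n1⇒n2
[70] read 'a'  n2⇒n3
[71] read 'a'  n3⇒n4  → match P0@[68:71]
[72] read 'b'  n4⇒n1 (via fail)
[73] read 'b'  n1⇒n1 (via fail)
[74] read 'd'  n1⇒n5 (via fail)  → match P1@[74:74]
[75] read 'c'  n5⇒n0 (via fail)
[76] read 'd'  n0⇒n5  → match P1@[76:76]
[77] read 'c'  n5⇒n0 (via fail)
[78] read 'c'  n0⇒n0
[79] read 'd'  n0⇒n5  → match P1@[79:79]

All matches (sorted): [[1,1],[2,1],[6,0],[8,1],[13,0],[17,1],[21,0],[22,1],[28,1],[29,1],[30,1],[35,0],[39,1],[43,0],[47,0],[48,1],[49,1],[57,0],[63,0],[64,1],[66,1],[71,0],[74,1],[76,1],[79,1]]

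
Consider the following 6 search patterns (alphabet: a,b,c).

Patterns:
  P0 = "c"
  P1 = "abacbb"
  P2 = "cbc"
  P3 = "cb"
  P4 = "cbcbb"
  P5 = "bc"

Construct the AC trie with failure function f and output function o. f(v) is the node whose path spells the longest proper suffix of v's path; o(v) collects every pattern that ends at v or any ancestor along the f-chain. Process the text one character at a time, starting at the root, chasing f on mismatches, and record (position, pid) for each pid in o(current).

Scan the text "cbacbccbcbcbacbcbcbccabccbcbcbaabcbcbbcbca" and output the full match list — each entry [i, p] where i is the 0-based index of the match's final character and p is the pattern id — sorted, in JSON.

Construct AC machine:
Trie nodes:
  n0 'ε': a→2 b→12 c→1
  n1 'c': b→8  ←P0
  n2 'a': b→3
  n3 'ab': a→4
  n4 'aba': c→5
  n5 'abac': b→6
  n6 'abacb': b→7
  n7 'abacbb': ·  ←P1
  n8 'cb': c→9  ←P3
  n9 'cbc': b→10  ←P2
  n10 'cbcb': b→11
  n11 'cbcbb': ·  ←P4
  n12 'b': c→13
  n13 'bc': ·  ←P5

BFS fail/out derivation:
  fail(1) 'c': from fail(0)=0 chase 'c': 0 ⇒ 0;  out={0}∪out(0)={0}
  fail(2) 'a': from fail(0)=0 chase 'a': 0 ⇒ 0;  out=∅∪out(0)=∅
  fail(12) 'b': from fail(0)=0 chase 'b': 0 ⇒ 0;  out=∅∪out(0)=∅
  fail(3) 'ab': from fail(2)=0 chase 'b': 0 ⇒ 12;  out=∅∪out(12)=∅
  fail(8) 'cb': from fail(1)=0 chase 'b': 0 ⇒ 12;  out={3}∪out(12)={3}
  fail(13) 'bc': from fail(12)=0 chase 'c': 0 ⇒ 1;  out={5}∪out(1)={0,5}
  fail(4) 'aba': from fail(3)=12 chase 'a': 12→0 ⇒ 2;  out=∅∪out(2)=∅
  fail(9) 'cbc': from fail(8)=12 chase 'c': 12 ⇒ 13;  out={2}∪out(13)={0,2,5}
  fail(5) 'abac': from fail(4)=2 chase 'c': 2→0 ⇒ 1;  out=∅∪out(1)={0}
  fail(10) 'cbcb': from fail(9)=13 chase 'b': 13→1 ⇒ 8;  out=∅∪out(8)={3}
  fail(6) 'abacb': from fail(5)=1 chase 'b': 1 ⇒ 8;  out=∅∪out(8)={3}
  fail(11) 'cbcbb': from fail(10)=8 chase 'b': 8→12→0 ⇒ 12;  out={4}∪out(12)={4}
  fail(7) 'abacbb': from fail(6)=8 chase 'b': 8→12→0 ⇒ 12;  out={1}∪out(12)={1}

Scan:
i=0 'c': node 0→1  → match P0@[0:0]
i=1 'b': node 1→8  → match P3@[0:1]
i=2 'a': node 8→2 (via fail)
i=3 'c': node 2→1 (via fail)  → match P0@[3:3]
i=4 'b': node 1→8  → match P3@[3:4]
i=5 'c': node 8→9  → match P0@[5:5],P2@[3:5],P5@[4:5]
i=6 'c': node 9→1 (via fail)  → match P0@[6:6]
i=7 'b': node 1→8  → match P3@[6:7]
i=8 'c': node 8→9  → match P0@[8:8],P2@[6:8],P5@[7:8]
i=9 'b': node 9→10  → match P3@[8:9]
i=10 'c': node 10→9 (via fail)  → match P0@[10:10],P2@[8:10],P5@[9:10]
i=11 'b': node 9→10  → match P3@[10:11]
i=12 'a': node 10→2 (via fail)
i=13 'c': node 2→1 (via fail)  → match P0@[13:13]
i=14 'b': node 1→8  → match P3@[13:14]
i=15 'c': node 8→9  → match P0@[15:15],P2@[13:15],P5@[14:15]
i=16 'b': node 9→10  → match P3@[15:16]
i=17 'c': node 10→9 (via fail)  → match P0@[17:17],P2@[15:17],P5@[16:17]
i=18 'b': node 9→10  → match P3@[17:18]
i=19 'c': node 10→9 (via fail)  → match P0@[19:19],P2@[17:19],P5@[18:19]
i=20 'c': node 9→1 (via fail)  → match P0@[20:20]
i=21 'a': node 1→2 (via fail)
i=22 'b': node 2→3
i=23 'c': node 3→13 (via fail)  → match P0@[23:23],P5@[22:23]
i=24 'c': node 13→1 (via fail)  → match P0@[24:24]
i=25 'b': node 1→8  → match P3@[24:25]
i=26 'c': node 8→9  → match P0@[26:26],P2@[24:26],P5@[25:26]
i=27 'b': node 9→10  → match P3@[26:27]
i=28 'c': node 10→9 (via fail)  → match P0@[28:28],P2@[26:28],P5@[27:28]
i=29 'b': node 9→10  → match P3@[28:29]
i=30 'a': node 10→2 (via fail)
i=31 'a': node 2→2 (via fail)
i=32 'b': node 2→3
i=33 'c': node 3→13 (via fail)  → match P0@[33:33],P5@[32:33]
i=34 'b': node 13→8 (via fail)  → match P3@[33:34]
i=35 'c': node 8→9  → match P0@[35:35],P2@[33:35],P5@[34:35]
i=36 'b': node 9→10  → match P3@[35:36]
i=37 'b': node 10→11  → match P4@[33:37]
i=38 'c': node 11→13 (via fail)  → match P0@[38:38],P5@[37:38]
i=39 'b': node 13→8 (via fail)  → match P3@[38:39]
i=40 'c': node 8→9  → match P0@[40:40],P2@[38:40],P5@[39:40]
i=41 'a': node 9→2 (via fail)

Matches: [[0,0],[1,3],[3,0],[4,3],[5,0],[5,2],[5,5],[6,0],[7,3],[8,0],[8,2],[8,5],[9,3],[10,0],[10,2],[10,5],[11,3],[13,0],[14,3],[15,0],[15,2],[15,5],[16,3],[17,0],[17,2],[17,5],[18,3],[19,0],[19,2],[19,5],[20,0],[23,0],[23,5],[24,0],[25,3],[26,0],[26,2],[26,5],[27,3],[28,0],[28,2],[28,5],[29,3],[33,0],[33,5],[34,3],[35,0],[35,2],[35,5],[36,3],[37,4],[38,0],[38,5],[39,3],[40,0],[40,2],[40,5]]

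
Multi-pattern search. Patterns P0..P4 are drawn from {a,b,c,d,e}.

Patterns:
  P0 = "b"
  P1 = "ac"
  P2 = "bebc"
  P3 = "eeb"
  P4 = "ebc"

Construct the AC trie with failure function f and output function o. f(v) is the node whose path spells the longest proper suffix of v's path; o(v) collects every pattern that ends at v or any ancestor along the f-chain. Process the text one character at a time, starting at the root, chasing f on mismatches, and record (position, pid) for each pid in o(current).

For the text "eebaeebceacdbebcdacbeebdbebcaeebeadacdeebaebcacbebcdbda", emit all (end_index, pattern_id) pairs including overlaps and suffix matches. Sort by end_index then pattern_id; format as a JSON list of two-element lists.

Build:
Trie nodes:
  n0 'ε': a→2 b→1 e→7
  n1 'b': e→4  [P0 ends]
  n2 'a': c→3
  n3 'ac': ·  [P1 ends]
  n4 'be': b→5
  n5 'beb': c→6
  n6 'bebc': ·  [P2 ends]
  n7 'e': b→10 e→8
  n8 'ee': b→9
  n9 'eeb': ·  [P3 ends]
  n10 'eb': c→11
  n11 'ebc': ·  [P4 ends]

BFS fail/out derivation:
  n1('b'): parent n0 fail=0; on 'b' 0 → fail=0;  out {0}∪∅={0}
  n2('a'): parent n0 fail=0; on 'a' 0 → fail=0;  out ∅∪∅=∅
  n7('e'): parent n0 fail=0; on 'e' 0 → fail=0;  out ∅∪∅=∅
  n3('ac'): parent n2 fail=0; on 'c' 0 → fail=0;  out {1}∪∅={1}
  n4('be'): parent n1 fail=0; on 'e' 0 → fail=7;  out ∅∪∅=∅
  n8('ee'): parent n7 fail=0; on 'e' 0 → fail=7;  out ∅∪∅=∅
  n10('eb'): parent n7 fail=0; on 'b' 0 → fail=1;  out ∅∪{0}={0}
  n5('beb'): parent n4 fail=7; on 'b' 7 → fail=10;  out ∅∪{0}={0}
  n9('eeb'): parent n8 fail=7; on 'b' 7 → fail=10;  out {3}∪{0}={0,3}
  n11('ebc'): parent n10 fail=1; on 'c' 1→0 → fail=0;  out {4}∪∅={4}
  n6('bebc'): parent n5 fail=10; on 'c' 10 → fail=11;  out {2}∪{4}={2,4}

Scan:
pos 0 'e': at 7
pos 1 'e': at 8
pos 2 'b': at 9  emit P0@[2:2],P3@[0:2]
pos 3 'a': at 2 (via fail)
pos 4 'e': at 7 (via fail)
pos 5 'e': at 8
pos 6 'b': at 9  emit P0@[6:6],P3@[4:6]
pos 7 'c': at 11 (via fail)  emit P4@[5:7]
pos 8 'e': at 7 (via fail)
pos 9 'a': at 2 (via fail)
pos 10 'c': at 3  emit P1@[9:10]
pos 11 'd': at 0 (via fail)
pos 12 'b': at 1  emit P0@[12:12]
pos 13 'e': at 4
pos 14 'b': at 5  emit P0@[14:14]
pos 15 'c': at 6  emit P2@[12:15],P4@[13:15]
pos 16 'd': at 0 (via fail)
pos 17 'a': at 2
pos 18 'c': at 3  emit P1@[17:18]
pos 19 'b': at 1 (via fail)  emit P0@[19:19]
pos 20 'e': at 4
pos 21 'e': at 8 (via fail)
pos 22 'b': at 9  emit P0@[22:22],P3@[20:22]
pos 23 'd': at 0 (via fail)
pos 24 'b': at 1  emit P0@[24:24]
pos 25 'e': at 4
pos 26 'b': at 5  emit P0@[26:26]
pos 27 'c': at 6  emit P2@[24:27],P4@[25:27]
pos 28 'a': at 2 (via fail)
pos 29 'e': at 7 (via fail)
pos 30 'e': at 8
pos 31 'b': at 9  emit P0@[31:31],P3@[29:31]
pos 32 'e': at 4 (via fail)
pos 33 'a': at 2 (via fail)
pos 34 'd': at 0 (via fail)
pos 35 'a': at 2
pos 36 'c': at 3  emit P1@[35:36]
pos 37 'd': at 0 (via fail)
pos 38 'e': at 7
pos 39 'e': at 8
pos 40 'b': at 9  emit P0@[40:40],P3@[38:40]
pos 41 'a': at 2 (via fail)
pos 42 'e': at 7 (via fail)
pos 43 'b': at 10  emit P0@[43:43]
pos 44 'c': at 11  emit P4@[42:44]
pos 45 'a': at 2 (via fail)
pos 46 'c': at 3  emit P1@[45:46]
pos 47 'b': at 1 (via fail)  emit P0@[47:47]
pos 48 'e': at 4
pos 49 'b': at 5  emit P0@[49:49]
pos 50 'c': at 6  emit P2@[47:50],P4@[48:50]
pos 51 'd': at 0 (via fail)
pos 52 'b': at 1  emit P0@[52:52]
pos 53 'd': at 0 (via fail)
pos 54 'a': at 2

All matches (sorted): [[2,0],[2,3],[6,0],[6,3],[7,4],[10,1],[12,0],[14,0],[15,2],[15,4],[18,1],[19,0],[22,0],[22,3],[24,0],[26,0],[27,2],[27,4],[31,0],[31,3],[36,1],[40,0],[40,3],[43,0],[44,4],[46,1],[47,0],[49,0],[50,2],[50,4],[52,0]]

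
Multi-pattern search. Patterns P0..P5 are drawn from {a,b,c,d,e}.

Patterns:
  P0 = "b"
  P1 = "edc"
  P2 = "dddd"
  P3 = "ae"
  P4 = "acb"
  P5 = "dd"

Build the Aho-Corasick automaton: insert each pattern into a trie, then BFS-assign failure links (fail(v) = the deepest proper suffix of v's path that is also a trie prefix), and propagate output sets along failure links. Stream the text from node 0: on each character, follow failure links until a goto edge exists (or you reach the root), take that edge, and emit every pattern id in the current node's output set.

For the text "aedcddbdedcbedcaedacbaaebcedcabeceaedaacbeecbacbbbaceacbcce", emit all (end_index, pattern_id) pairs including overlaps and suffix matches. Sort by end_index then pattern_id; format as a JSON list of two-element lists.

Construct AC machine:
Trie nodes:
  n0 'ε': a→9 b→1 d→5 e→2
  n1 'b': ·  ←P0
  n2 'e': d→3
  n3 'ed': c→4
  n4 'edc': ·  ←P1
  n5 'd': d→6
  n6 'dd': d→7  ←P5
  n7 'ddd': d→8
  n8 'dddd': ·  ←P2
  n9 'a': c→11 e→10
  n10 'ae': ·  ←P3
  n11 'ac': b→12
  n12 'acb': ·  ←P4

Failure links (BFS by depth):
  fail(1) 'b': from fail(0)=0 chase 'b': 0 ⇒ 0;  out={0}∪out(0)={0}
  fail(2) 'e': from fail(0)=0 chase 'e': 0 ⇒ 0;  out=∅∪out(0)=∅
  fail(5) 'd': from fail(0)=0 chase 'd': 0 ⇒ 0;  out=∅∪out(0)=∅
  fail(9) 'a': from fail(0)=0 chase 'a': 0 ⇒ 0;  out=∅∪out(0)=∅
  fail(3) 'ed': from fail(2)=0 chase 'd': 0 ⇒ 5;  out=∅∪out(5)=∅
  fail(6) 'dd': from fail(5)=0 chase 'd': 0 ⇒ 5;  out={5}∪out(5)={5}
  fail(10) 'ae': from fail(9)=0 chase 'e': 0 ⇒ 2;  out={3}∪out(2)={3}
  fail(11) 'ac': from fail(9)=0 chase 'c': 0 ⇒ 0;  out=∅∪out(0)=∅
  fail(4) 'edc': from fail(3)=5 chase 'c': 5→0 ⇒ 0;  out={1}∪out(0)={1}
  fail(7) 'ddd': from fail(6)=5 chase 'd': 5 ⇒ 6;  out=∅∪out(6)={5}
  fail(12) 'acb': from fail(11)=0 chase 'b': 0 ⇒ 1;  out={4}∪out(1)={0,4}
  fail(8) 'dddd': from fail(7)=6 chase 'd': 6 ⇒ 7;  out={2}∪out(7)={2,5}

Text stream:
pos 0 'a': at 9
pos 1 'e': at 10  ** P3@[0:1]
pos 2 'd': at 3 (fail-walked)
pos 3 'c': at 4  ** P1@[1:3]
pos 4 'd': at 5 (fail-walked)
pos 5 'd': at 6  ** P5@[4:5]
pos 6 'b': at 1 (fail-walked)  ** P0@[6:6]
pos 7 'd': at 5 (fail-walked)
pos 8 'e': at 2 (fail-walked)
pos 9 'd': at 3
pos 10 'c': at 4  ** P1@[8:10]
pos 11 'b': at 1 (fail-walked)  ** P0@[11:11]
pos 12 'e': at 2 (fail-walked)
pos 13 'd': at 3
pos 14 'c': at 4  ** P1@[12:14]
pos 15 'a': at 9 (fail-walked)
pos 16 'e': at 10  ** P3@[15:16]
pos 17 'd': at 3 (fail-walked)
pos 18 'a': at 9 (fail-walked)
pos 19 'c': at 11
pos 20 'b': at 12  ** P0@[20:20],P4@[18:20]
pos 21 'a': at 9 (fail-walked)
pos 22 'a': at 9 (fail-walked)
pos 23 'e': at 10  ** P3@[22:23]
pos 24 'b': at 1 (fail-walked)  ** P0@[24:24]
pos 25 'c': at 0 (fail-walked)
pos 26 'e': at 2
pos 27 'd': at 3
pos 28 'c': at 4  ** P1@[26:28]
pos 29 'a': at 9 (fail-walked)
pos 30 'b': at 1 (fail-walked)  ** P0@[30:30]
pos 31 'e': at 2 (fail-walked)
pos 32 'c': at 0 (fail-walked)
pos 33 'e': at 2
pos 34 'a': at 9 (fail-walked)
pos 35 'e': at 10  ** P3@[34:35]
pos 36 'd': at 3 (fail-walked)
pos 37 'a': at 9 (fail-walked)
pos 38 'a': at 9 (fail-walked)
pos 39 'c': at 11
pos 40 'b': at 12  ** P0@[40:40],P4@[38:40]
pos 41 'e': at 2 (fail-walked)
pos 42 'e': at 2 (fail-walked)
pos 43 'c': at 0 (fail-walked)
pos 44 'b': at 1  ** P0@[44:44]
pos 45 'a': at 9 (fail-walked)
pos 46 'c': at 11
pos 47 'b': at 12  ** P0@[47:47],P4@[45:47]
pos 48 'b': at 1 (fail-walked)  ** P0@[48:48]
pos 49 'b': at 1 (fail-walked)  ** P0@[49:49]
pos 50 'a': at 9 (fail-walked)
pos 51 'c': at 11
pos 52 'e': at 2 (fail-walked)
pos 53 'a': at 9 (fail-walked)
pos 54 'c': at 11
pos 55 'b': at 12  ** P0@[55:55],P4@[53:55]
pos 56 'c': at 0 (fail-walked)
pos 57 'c': at 0
pos 58 'e': at 2

Matches: [[1,3],[3,1],[5,5],[6,0],[10,1],[11,0],[14,1],[16,3],[20,0],[20,4],[23,3],[24,0],[28,1],[30,0],[35,3],[40,0],[40,4],[44,0],[47,0],[47,4],[48,0],[49,0],[55,0],[55,4]]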